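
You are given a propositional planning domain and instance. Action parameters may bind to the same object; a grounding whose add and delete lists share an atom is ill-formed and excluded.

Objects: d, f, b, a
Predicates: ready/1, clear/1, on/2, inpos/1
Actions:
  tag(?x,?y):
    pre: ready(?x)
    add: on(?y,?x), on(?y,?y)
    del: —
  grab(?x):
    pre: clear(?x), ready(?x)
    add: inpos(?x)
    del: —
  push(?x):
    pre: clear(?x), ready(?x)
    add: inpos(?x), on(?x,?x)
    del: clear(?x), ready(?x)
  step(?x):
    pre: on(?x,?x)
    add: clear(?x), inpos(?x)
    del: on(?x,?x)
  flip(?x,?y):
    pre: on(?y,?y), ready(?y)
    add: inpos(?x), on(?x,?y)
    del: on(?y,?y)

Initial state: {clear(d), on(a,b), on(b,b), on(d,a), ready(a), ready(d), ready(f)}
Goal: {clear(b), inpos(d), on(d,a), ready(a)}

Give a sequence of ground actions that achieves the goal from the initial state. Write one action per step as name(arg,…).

grab(d); step(b)

1. grab(d)  →  {clear(d), inpos(d), on(a,b), on(b,b), on(d,a), ready(a), ready(d), ready(f)}
2. step(b)  →  {clear(b), clear(d), inpos(b), inpos(d), on(a,b), on(d,a), ready(a), ready(d), ready(f)}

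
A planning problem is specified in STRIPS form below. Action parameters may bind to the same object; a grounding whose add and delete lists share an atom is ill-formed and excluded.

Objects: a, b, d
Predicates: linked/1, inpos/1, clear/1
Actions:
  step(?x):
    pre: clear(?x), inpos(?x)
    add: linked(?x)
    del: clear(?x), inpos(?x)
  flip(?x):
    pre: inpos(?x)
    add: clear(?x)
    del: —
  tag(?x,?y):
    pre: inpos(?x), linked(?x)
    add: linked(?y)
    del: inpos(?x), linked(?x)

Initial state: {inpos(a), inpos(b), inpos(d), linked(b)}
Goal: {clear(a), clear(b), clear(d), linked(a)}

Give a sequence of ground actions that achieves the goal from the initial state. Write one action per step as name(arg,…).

1. flip(a)  →  {clear(a), inpos(a), inpos(b), inpos(d), linked(b)}
2. flip(b)  →  {clear(a), clear(b), inpos(a), inpos(b), inpos(d), linked(b)}
3. flip(d)  →  {clear(a), clear(b), clear(d), inpos(a), inpos(b), inpos(d), linked(b)}
4. tag(b,a)  →  {clear(a), clear(b), clear(d), inpos(a), inpos(d), linked(a)}

flip(a); flip(b); flip(d); tag(b,a)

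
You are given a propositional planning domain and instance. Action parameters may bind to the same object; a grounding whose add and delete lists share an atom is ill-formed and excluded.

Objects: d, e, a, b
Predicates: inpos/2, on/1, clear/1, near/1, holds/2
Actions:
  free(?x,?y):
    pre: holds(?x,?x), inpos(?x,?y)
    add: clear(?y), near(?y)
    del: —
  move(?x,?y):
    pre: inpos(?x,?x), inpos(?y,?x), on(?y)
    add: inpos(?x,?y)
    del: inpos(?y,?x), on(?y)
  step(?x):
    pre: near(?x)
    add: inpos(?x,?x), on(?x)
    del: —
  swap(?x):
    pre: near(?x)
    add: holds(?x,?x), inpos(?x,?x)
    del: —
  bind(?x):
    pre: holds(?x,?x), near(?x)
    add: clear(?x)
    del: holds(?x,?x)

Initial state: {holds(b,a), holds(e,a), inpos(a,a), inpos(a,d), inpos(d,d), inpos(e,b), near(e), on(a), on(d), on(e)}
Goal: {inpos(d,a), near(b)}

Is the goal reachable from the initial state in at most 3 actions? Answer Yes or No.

1. move(d,a)  →  {holds(b,a), holds(e,a), inpos(a,a), inpos(d,a), inpos(d,d), inpos(e,b), near(e), on(d), on(e)}
2. swap(e)  →  {holds(b,a), holds(e,a), holds(e,e), inpos(a,a), inpos(d,a), inpos(d,d), inpos(e,b), inpos(e,e), near(e), on(d), on(e)}
3. free(e,b)  →  {clear(b), holds(b,a), holds(e,a), holds(e,e), inpos(a,a), inpos(d,a), inpos(d,d), inpos(e,b), inpos(e,e), near(b), near(e), on(d), on(e)}
optimal plan length = 3; 3 ≤ 3

Yes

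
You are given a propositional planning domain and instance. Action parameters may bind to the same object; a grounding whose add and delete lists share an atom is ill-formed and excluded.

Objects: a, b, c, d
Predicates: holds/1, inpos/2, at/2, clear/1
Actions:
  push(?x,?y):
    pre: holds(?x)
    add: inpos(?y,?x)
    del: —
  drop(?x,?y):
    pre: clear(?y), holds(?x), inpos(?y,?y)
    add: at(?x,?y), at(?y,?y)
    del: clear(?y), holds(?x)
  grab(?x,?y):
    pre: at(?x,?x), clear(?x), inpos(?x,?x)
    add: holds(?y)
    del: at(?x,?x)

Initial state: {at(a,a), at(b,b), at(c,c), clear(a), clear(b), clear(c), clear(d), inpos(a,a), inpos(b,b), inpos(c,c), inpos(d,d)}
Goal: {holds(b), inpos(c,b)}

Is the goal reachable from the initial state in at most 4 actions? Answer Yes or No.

1. grab(a,b)  →  {at(b,b), at(c,c), clear(a), clear(b), clear(c), clear(d), holds(b), inpos(a,a), inpos(b,b), inpos(c,c), inpos(d,d)}
2. push(b,c)  →  {at(b,b), at(c,c), clear(a), clear(b), clear(c), clear(d), holds(b), inpos(a,a), inpos(b,b), inpos(c,b), inpos(c,c), inpos(d,d)}
optimal plan length = 2; 2 ≤ 4

Yes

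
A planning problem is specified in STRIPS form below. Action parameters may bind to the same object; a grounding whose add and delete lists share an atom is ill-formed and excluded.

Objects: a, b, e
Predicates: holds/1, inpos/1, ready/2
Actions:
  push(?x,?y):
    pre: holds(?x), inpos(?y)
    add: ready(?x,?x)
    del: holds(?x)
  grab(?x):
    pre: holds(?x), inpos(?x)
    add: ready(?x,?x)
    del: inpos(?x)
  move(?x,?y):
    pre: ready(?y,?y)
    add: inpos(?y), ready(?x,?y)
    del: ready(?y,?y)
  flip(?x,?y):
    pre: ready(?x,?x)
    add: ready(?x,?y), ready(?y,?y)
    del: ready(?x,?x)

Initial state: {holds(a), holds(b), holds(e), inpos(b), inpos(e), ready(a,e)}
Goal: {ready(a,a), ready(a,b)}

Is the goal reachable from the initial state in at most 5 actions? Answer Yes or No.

1. push(a,b)  →  {holds(b), holds(e), inpos(b), inpos(e), ready(a,a), ready(a,e)}
2. push(b,b)  →  {holds(e), inpos(b), inpos(e), ready(a,a), ready(a,e), ready(b,b)}
3. move(a,b)  →  {holds(e), inpos(b), inpos(e), ready(a,a), ready(a,b), ready(a,e)}
optimal plan length = 3; 3 ≤ 5

Yes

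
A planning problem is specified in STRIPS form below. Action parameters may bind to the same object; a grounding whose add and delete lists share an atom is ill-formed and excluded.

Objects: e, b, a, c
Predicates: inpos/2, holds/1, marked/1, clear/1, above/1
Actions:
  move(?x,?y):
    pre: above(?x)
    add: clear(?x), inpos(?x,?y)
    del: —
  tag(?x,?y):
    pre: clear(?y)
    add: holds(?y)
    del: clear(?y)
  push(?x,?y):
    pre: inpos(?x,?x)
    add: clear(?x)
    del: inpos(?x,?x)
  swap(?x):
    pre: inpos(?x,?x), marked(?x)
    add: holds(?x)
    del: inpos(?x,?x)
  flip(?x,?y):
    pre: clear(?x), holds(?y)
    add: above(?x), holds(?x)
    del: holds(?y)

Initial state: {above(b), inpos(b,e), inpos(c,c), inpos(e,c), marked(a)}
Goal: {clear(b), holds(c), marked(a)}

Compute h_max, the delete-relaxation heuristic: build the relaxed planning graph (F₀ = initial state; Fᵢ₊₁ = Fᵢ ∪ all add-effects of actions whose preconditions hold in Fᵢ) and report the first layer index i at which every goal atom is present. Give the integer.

2

F0 = init (5 atoms)
F1 = F0 ∪ {clear(b), clear(c), inpos(b,a), inpos(b,b), inpos(b,c)}  (10 atoms)
F2 = F1 ∪ {holds(b), holds(c)}  (12 atoms)
goal ⊆ F2  ⇒  h_max = 2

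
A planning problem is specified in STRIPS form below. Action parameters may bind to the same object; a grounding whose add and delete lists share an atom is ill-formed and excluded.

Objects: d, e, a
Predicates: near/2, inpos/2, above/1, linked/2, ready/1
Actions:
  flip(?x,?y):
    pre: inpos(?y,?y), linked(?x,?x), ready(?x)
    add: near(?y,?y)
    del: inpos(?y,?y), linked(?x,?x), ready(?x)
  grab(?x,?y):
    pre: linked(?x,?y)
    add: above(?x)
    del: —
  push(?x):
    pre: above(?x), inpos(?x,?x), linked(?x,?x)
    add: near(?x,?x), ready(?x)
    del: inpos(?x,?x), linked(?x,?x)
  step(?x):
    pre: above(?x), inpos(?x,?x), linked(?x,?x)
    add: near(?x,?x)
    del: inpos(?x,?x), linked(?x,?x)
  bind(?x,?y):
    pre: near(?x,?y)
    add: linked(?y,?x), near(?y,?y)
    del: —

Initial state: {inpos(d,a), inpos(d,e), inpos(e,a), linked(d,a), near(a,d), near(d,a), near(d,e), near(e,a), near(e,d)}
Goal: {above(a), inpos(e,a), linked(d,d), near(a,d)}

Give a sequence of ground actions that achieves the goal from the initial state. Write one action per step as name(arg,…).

1. bind(d,a)  →  {inpos(d,a), inpos(d,e), inpos(e,a), linked(a,d), linked(d,a), near(a,a), near(a,d), near(d,a), near(d,e), near(e,a), near(e,d)}
2. grab(a,d)  →  {above(a), inpos(d,a), inpos(d,e), inpos(e,a), linked(a,d), linked(d,a), near(a,a), near(a,d), near(d,a), near(d,e), near(e,a), near(e,d)}
3. bind(e,d)  →  {above(a), inpos(d,a), inpos(d,e), inpos(e,a), linked(a,d), linked(d,a), linked(d,e), near(a,a), near(a,d), near(d,a), near(d,d), near(d,e), near(e,a), near(e,d)}
4. bind(d,d)  →  {above(a), inpos(d,a), inpos(d,e), inpos(e,a), linked(a,d), linked(d,a), linked(d,d), linked(d,e), near(a,a), near(a,d), near(d,a), near(d,d), near(d,e), near(e,a), near(e,d)}

bind(d,a); grab(a,d); bind(e,d); bind(d,d)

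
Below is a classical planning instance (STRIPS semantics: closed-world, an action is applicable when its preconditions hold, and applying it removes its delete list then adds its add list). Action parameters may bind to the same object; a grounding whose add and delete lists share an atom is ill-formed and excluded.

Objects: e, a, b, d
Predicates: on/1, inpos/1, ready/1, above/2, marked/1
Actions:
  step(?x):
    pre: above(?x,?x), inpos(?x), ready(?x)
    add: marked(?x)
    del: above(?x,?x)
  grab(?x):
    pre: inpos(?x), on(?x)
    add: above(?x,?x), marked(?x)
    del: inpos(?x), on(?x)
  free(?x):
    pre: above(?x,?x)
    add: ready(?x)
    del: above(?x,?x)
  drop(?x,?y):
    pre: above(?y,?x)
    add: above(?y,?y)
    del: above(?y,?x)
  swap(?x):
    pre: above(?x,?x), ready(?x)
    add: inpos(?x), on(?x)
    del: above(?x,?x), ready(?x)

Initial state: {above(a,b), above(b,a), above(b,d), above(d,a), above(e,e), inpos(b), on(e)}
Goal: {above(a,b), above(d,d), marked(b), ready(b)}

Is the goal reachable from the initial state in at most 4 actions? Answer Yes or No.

No

1. drop(a,b)  →  {above(a,b), above(b,b), above(b,d), above(d,a), above(e,e), inpos(b), on(e)}
2. free(b)  →  {above(a,b), above(b,d), above(d,a), above(e,e), inpos(b), on(e), ready(b)}
3. drop(a,d)  →  {above(a,b), above(b,d), above(d,d), above(e,e), inpos(b), on(e), ready(b)}
4. drop(d,b)  →  {above(a,b), above(b,b), above(d,d), above(e,e), inpos(b), on(e), ready(b)}
5. step(b)  →  {above(a,b), above(d,d), above(e,e), inpos(b), marked(b), on(e), ready(b)}
optimal plan length = 5; 5 > 4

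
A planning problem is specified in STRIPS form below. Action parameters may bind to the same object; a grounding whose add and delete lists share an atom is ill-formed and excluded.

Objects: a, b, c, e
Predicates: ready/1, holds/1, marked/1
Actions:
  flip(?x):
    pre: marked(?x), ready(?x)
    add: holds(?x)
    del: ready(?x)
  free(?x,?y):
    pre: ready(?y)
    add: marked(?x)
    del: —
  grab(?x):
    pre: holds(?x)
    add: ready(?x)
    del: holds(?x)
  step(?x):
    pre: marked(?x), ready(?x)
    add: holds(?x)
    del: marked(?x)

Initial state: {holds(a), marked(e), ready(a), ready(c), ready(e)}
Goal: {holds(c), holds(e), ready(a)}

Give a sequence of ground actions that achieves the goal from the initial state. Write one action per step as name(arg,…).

1. flip(e)  →  {holds(a), holds(e), marked(e), ready(a), ready(c)}
2. free(c,a)  →  {holds(a), holds(e), marked(c), marked(e), ready(a), ready(c)}
3. flip(c)  →  {holds(a), holds(c), holds(e), marked(c), marked(e), ready(a)}

flip(e); free(c,a); flip(c)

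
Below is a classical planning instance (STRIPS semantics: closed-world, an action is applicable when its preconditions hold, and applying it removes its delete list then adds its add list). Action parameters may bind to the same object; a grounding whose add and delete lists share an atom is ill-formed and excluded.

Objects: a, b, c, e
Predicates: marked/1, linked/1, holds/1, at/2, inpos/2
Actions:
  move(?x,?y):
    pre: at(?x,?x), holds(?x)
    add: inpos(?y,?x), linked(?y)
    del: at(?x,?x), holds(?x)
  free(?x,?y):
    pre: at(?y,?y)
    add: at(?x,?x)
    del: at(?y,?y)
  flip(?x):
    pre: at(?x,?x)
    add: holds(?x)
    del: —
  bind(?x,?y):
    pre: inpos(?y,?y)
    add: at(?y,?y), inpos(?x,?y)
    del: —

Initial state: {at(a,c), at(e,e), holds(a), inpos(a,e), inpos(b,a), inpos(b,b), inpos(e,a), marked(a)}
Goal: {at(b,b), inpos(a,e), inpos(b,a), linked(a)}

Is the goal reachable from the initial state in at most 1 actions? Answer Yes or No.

No

1. free(a,e)  →  {at(a,a), at(a,c), holds(a), inpos(a,e), inpos(b,a), inpos(b,b), inpos(e,a), marked(a)}
2. move(a,a)  →  {at(a,c), inpos(a,a), inpos(a,e), inpos(b,a), inpos(b,b), inpos(e,a), linked(a), marked(a)}
3. bind(a,b)  →  {at(a,c), at(b,b), inpos(a,a), inpos(a,b), inpos(a,e), inpos(b,a), inpos(b,b), inpos(e,a), linked(a), marked(a)}
optimal plan length = 3; 3 > 1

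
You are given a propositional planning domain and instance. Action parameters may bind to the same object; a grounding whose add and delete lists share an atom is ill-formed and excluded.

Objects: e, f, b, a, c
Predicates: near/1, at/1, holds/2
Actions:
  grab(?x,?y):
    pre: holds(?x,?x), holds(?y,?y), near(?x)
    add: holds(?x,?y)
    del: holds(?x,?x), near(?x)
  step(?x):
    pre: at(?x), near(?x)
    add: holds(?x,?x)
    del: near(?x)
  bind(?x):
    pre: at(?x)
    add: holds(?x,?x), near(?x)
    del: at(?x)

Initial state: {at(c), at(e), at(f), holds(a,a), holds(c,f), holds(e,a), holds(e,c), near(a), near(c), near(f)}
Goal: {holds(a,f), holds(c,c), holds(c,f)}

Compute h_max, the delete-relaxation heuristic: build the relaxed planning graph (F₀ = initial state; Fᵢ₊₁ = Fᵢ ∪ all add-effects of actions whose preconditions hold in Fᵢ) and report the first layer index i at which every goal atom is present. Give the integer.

F0 = init (10 atoms)
F1 = F0 ∪ {holds(c,c), holds(e,e), holds(f,f), near(e)}  (14 atoms)
F2 = F1 ∪ {holds(a,c), holds(a,e), holds(a,f), holds(c,a), holds(c,e), holds(e,f), holds(f,a), holds(f,c), holds(f,e)}  (23 atoms)
goal ⊆ F2  ⇒  h_max = 2

2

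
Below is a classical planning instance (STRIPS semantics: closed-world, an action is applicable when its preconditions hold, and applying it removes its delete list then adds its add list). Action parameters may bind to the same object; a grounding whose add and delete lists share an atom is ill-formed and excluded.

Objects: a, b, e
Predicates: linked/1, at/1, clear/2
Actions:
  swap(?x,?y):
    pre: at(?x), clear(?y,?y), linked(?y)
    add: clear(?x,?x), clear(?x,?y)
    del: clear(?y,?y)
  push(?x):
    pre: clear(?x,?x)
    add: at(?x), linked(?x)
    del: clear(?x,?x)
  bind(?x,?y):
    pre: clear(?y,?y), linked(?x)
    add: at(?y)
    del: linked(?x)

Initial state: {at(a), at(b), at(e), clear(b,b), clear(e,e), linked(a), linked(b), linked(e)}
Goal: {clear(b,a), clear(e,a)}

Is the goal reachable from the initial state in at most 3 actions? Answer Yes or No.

No

1. swap(a,b)  →  {at(a), at(b), at(e), clear(a,a), clear(a,b), clear(e,e), linked(a), linked(b), linked(e)}
2. swap(b,a)  →  {at(a), at(b), at(e), clear(a,b), clear(b,a), clear(b,b), clear(e,e), linked(a), linked(b), linked(e)}
3. swap(a,b)  →  {at(a), at(b), at(e), clear(a,a), clear(a,b), clear(b,a), clear(e,e), linked(a), linked(b), linked(e)}
4. swap(e,a)  →  {at(a), at(b), at(e), clear(a,b), clear(b,a), clear(e,a), clear(e,e), linked(a), linked(b), linked(e)}
optimal plan length = 4; 4 > 3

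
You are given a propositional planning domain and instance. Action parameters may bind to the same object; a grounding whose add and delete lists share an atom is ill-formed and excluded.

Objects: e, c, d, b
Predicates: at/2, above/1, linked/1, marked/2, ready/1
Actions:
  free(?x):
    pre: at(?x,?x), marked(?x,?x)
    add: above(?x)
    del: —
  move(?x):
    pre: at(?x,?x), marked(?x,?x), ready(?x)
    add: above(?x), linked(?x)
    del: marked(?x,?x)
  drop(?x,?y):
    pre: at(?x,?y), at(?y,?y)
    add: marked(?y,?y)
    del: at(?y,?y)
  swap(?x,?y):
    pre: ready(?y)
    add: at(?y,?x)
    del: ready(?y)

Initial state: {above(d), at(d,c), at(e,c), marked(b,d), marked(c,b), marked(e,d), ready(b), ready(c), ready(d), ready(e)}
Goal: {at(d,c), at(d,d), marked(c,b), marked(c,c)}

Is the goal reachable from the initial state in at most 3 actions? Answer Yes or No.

Yes

1. swap(c,c)  →  {above(d), at(c,c), at(d,c), at(e,c), marked(b,d), marked(c,b), marked(e,d), ready(b), ready(d), ready(e)}
2. drop(e,c)  →  {above(d), at(d,c), at(e,c), marked(b,d), marked(c,b), marked(c,c), marked(e,d), ready(b), ready(d), ready(e)}
3. swap(d,d)  →  {above(d), at(d,c), at(d,d), at(e,c), marked(b,d), marked(c,b), marked(c,c), marked(e,d), ready(b), ready(e)}
optimal plan length = 3; 3 ≤ 3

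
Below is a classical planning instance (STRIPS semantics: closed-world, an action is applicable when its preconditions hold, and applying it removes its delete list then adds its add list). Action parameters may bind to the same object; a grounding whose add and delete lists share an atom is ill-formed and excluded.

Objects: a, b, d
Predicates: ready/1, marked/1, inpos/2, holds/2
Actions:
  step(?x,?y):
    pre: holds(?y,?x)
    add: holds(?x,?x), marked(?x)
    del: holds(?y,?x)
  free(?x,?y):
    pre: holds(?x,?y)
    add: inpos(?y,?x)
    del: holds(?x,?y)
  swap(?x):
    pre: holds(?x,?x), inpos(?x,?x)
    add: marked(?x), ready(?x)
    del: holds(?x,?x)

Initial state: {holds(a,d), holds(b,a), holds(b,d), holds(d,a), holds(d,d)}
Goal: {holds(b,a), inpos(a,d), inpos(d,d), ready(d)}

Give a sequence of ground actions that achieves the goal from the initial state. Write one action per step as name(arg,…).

free(d,a); free(d,d); step(d,a); swap(d)

1. free(d,a)  →  {holds(a,d), holds(b,a), holds(b,d), holds(d,d), inpos(a,d)}
2. free(d,d)  →  {holds(a,d), holds(b,a), holds(b,d), inpos(a,d), inpos(d,d)}
3. step(d,a)  →  {holds(b,a), holds(b,d), holds(d,d), inpos(a,d), inpos(d,d), marked(d)}
4. swap(d)  →  {holds(b,a), holds(b,d), inpos(a,d), inpos(d,d), marked(d), ready(d)}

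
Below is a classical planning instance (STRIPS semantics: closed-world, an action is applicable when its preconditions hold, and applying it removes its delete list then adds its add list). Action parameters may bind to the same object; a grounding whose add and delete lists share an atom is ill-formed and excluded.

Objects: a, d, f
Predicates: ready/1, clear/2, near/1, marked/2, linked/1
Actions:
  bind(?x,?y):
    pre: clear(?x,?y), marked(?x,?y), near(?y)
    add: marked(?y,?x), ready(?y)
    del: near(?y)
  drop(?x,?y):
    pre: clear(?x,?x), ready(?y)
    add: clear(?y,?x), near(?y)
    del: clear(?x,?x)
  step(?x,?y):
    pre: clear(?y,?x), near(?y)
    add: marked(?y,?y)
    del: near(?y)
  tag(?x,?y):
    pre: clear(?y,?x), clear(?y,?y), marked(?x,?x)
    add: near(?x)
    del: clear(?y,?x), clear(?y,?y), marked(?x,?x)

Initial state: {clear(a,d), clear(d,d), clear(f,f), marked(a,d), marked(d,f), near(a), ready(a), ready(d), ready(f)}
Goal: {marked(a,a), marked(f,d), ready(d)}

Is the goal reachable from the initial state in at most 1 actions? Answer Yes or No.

1. drop(d,f)  →  {clear(a,d), clear(f,d), clear(f,f), marked(a,d), marked(d,f), near(a), near(f), ready(a), ready(d), ready(f)}
2. drop(f,d)  →  {clear(a,d), clear(d,f), clear(f,d), marked(a,d), marked(d,f), near(a), near(d), near(f), ready(a), ready(d), ready(f)}
3. bind(d,f)  →  {clear(a,d), clear(d,f), clear(f,d), marked(a,d), marked(d,f), marked(f,d), near(a), near(d), ready(a), ready(d), ready(f)}
4. step(d,a)  →  {clear(a,d), clear(d,f), clear(f,d), marked(a,a), marked(a,d), marked(d,f), marked(f,d), near(d), ready(a), ready(d), ready(f)}
optimal plan length = 4; 4 > 1

No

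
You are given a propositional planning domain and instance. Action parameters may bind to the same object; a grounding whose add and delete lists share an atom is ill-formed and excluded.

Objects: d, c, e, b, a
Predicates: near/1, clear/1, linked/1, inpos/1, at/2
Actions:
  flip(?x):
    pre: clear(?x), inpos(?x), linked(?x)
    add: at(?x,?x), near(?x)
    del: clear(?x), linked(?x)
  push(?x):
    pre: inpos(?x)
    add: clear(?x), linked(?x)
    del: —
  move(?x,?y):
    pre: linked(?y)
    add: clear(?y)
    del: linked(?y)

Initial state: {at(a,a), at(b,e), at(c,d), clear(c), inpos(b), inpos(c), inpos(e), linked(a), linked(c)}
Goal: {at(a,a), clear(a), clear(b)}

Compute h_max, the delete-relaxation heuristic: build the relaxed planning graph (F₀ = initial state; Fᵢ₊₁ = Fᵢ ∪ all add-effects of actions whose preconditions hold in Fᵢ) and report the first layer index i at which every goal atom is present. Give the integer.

F0 = init (9 atoms)
F1 = F0 ∪ {at(c,c), clear(a), clear(b), clear(e), linked(b), linked(e), near(c)}  (16 atoms)
goal ⊆ F1  ⇒  h_max = 1

1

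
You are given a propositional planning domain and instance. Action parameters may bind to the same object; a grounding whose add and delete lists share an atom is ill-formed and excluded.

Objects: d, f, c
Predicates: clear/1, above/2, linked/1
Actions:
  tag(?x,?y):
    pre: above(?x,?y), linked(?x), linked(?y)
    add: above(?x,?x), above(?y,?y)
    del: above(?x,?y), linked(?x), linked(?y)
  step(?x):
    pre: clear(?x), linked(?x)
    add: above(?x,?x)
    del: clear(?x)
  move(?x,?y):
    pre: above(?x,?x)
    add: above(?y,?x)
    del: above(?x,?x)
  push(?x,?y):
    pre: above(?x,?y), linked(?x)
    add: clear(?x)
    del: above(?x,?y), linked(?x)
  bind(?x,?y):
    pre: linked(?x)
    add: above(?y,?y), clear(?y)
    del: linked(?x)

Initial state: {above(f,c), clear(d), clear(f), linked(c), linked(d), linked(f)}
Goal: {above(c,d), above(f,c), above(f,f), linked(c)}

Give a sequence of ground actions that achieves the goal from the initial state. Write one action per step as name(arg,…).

1. step(d)  →  {above(d,d), above(f,c), clear(f), linked(c), linked(d), linked(f)}
2. step(f)  →  {above(d,d), above(f,c), above(f,f), linked(c), linked(d), linked(f)}
3. move(d,c)  →  {above(c,d), above(f,c), above(f,f), linked(c), linked(d), linked(f)}

step(d); step(f); move(d,c)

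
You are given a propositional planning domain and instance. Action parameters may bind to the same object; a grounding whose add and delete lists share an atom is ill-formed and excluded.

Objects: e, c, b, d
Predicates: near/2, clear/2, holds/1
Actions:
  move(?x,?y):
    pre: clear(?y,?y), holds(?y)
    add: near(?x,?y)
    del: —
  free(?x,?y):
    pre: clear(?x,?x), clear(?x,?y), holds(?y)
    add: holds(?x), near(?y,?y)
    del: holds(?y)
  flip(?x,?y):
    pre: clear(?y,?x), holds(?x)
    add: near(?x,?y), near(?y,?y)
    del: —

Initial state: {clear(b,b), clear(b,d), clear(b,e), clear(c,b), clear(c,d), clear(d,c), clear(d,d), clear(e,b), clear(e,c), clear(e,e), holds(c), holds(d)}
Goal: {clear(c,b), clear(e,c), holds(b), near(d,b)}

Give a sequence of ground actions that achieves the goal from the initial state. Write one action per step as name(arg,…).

1. free(b,d)  →  {clear(b,b), clear(b,d), clear(b,e), clear(c,b), clear(c,d), clear(d,c), clear(d,d), clear(e,b), clear(e,c), clear(e,e), holds(b), holds(c), near(d,d)}
2. move(d,b)  →  {clear(b,b), clear(b,d), clear(b,e), clear(c,b), clear(c,d), clear(d,c), clear(d,d), clear(e,b), clear(e,c), clear(e,e), holds(b), holds(c), near(d,b), near(d,d)}

free(b,d); move(d,b)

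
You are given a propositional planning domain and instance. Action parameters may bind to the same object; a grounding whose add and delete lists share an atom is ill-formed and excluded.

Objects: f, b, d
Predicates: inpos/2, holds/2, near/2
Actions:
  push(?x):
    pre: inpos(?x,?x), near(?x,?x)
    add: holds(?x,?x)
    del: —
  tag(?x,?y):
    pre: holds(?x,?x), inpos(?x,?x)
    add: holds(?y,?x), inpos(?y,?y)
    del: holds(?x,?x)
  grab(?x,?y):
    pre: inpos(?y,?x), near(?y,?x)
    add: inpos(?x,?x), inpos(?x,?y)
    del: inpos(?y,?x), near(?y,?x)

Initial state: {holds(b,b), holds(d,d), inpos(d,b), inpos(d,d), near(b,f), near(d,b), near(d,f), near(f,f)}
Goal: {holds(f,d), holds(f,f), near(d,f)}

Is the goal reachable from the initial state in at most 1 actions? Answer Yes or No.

No

1. tag(d,f)  →  {holds(b,b), holds(f,d), inpos(d,b), inpos(d,d), inpos(f,f), near(b,f), near(d,b), near(d,f), near(f,f)}
2. push(f)  →  {holds(b,b), holds(f,d), holds(f,f), inpos(d,b), inpos(d,d), inpos(f,f), near(b,f), near(d,b), near(d,f), near(f,f)}
optimal plan length = 2; 2 > 1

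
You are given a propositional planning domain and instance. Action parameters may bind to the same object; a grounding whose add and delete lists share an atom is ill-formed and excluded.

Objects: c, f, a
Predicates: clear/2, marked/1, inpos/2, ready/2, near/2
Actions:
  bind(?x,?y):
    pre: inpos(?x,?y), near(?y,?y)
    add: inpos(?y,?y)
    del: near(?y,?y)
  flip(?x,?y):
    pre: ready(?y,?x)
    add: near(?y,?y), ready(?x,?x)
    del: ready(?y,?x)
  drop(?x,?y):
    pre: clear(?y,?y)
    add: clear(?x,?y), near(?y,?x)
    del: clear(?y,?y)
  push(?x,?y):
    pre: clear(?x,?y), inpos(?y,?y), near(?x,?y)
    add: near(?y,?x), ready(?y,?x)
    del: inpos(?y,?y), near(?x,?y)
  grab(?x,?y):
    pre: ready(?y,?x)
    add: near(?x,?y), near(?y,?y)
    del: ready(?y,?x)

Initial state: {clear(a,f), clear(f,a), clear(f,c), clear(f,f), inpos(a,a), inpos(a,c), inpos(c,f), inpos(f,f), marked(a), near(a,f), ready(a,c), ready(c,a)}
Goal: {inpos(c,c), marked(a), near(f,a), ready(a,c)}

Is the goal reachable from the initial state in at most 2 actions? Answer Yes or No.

1. flip(a,c)  →  {clear(a,f), clear(f,a), clear(f,c), clear(f,f), inpos(a,a), inpos(a,c), inpos(c,f), inpos(f,f), marked(a), near(a,f), near(c,c), ready(a,a), ready(a,c)}
2. bind(a,c)  →  {clear(a,f), clear(f,a), clear(f,c), clear(f,f), inpos(a,a), inpos(a,c), inpos(c,c), inpos(c,f), inpos(f,f), marked(a), near(a,f), ready(a,a), ready(a,c)}
3. drop(a,f)  →  {clear(a,f), clear(f,a), clear(f,c), inpos(a,a), inpos(a,c), inpos(c,c), inpos(c,f), inpos(f,f), marked(a), near(a,f), near(f,a), ready(a,a), ready(a,c)}
optimal plan length = 3; 3 > 2

No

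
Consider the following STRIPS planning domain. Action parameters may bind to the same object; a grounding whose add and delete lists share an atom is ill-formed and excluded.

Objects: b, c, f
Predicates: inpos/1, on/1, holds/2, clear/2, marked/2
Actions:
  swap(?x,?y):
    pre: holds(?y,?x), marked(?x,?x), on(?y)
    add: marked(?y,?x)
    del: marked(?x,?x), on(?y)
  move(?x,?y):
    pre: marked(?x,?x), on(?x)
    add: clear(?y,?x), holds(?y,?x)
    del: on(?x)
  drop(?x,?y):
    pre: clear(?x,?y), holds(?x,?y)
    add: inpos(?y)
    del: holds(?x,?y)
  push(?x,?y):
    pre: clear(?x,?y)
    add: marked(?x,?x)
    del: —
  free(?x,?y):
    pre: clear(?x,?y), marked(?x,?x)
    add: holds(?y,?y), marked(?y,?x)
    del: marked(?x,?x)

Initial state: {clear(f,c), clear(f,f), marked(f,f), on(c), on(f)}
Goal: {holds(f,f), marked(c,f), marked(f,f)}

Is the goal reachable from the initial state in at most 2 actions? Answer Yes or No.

1. move(f,f)  →  {clear(f,c), clear(f,f), holds(f,f), marked(f,f), on(c)}
2. free(f,c)  →  {clear(f,c), clear(f,f), holds(c,c), holds(f,f), marked(c,f), on(c)}
3. push(f,c)  →  {clear(f,c), clear(f,f), holds(c,c), holds(f,f), marked(c,f), marked(f,f), on(c)}
optimal plan length = 3; 3 > 2

No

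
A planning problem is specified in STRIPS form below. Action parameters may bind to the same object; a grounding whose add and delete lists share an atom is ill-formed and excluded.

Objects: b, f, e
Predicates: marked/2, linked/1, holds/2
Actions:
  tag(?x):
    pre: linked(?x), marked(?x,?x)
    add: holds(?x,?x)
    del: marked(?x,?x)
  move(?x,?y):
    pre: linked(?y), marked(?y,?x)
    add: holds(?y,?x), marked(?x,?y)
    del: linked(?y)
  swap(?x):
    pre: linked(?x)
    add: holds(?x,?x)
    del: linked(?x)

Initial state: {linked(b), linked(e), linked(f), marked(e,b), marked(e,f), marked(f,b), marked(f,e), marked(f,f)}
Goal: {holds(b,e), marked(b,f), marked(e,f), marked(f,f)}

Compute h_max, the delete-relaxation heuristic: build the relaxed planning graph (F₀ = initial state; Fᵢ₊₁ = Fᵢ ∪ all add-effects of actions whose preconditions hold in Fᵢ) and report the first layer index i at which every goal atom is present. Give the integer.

2

F0 = init (8 atoms)
F1 = F0 ∪ {holds(b,b), holds(e,b), holds(e,e), holds(e,f), holds(f,b), holds(f,e), holds(f,f), marked(b,e), marked(b,f)}  (17 atoms)
F2 = F1 ∪ {holds(b,e), holds(b,f)}  (19 atoms)
goal ⊆ F2  ⇒  h_max = 2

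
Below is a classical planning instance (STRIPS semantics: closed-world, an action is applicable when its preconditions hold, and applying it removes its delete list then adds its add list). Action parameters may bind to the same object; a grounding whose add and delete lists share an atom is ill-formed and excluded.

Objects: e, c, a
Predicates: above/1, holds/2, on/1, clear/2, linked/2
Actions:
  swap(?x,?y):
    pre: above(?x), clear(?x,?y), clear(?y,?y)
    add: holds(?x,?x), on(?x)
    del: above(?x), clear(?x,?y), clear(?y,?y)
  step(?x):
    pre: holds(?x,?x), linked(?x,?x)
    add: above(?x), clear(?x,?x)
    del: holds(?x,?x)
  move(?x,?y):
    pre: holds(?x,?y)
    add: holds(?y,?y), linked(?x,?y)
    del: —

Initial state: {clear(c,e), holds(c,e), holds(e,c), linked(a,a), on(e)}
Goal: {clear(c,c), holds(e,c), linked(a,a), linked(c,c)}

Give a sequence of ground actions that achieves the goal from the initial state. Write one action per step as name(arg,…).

1. move(e,c)  →  {clear(c,e), holds(c,c), holds(c,e), holds(e,c), linked(a,a), linked(e,c), on(e)}
2. move(c,c)  →  {clear(c,e), holds(c,c), holds(c,e), holds(e,c), linked(a,a), linked(c,c), linked(e,c), on(e)}
3. step(c)  →  {above(c), clear(c,c), clear(c,e), holds(c,e), holds(e,c), linked(a,a), linked(c,c), linked(e,c), on(e)}

move(e,c); move(c,c); step(c)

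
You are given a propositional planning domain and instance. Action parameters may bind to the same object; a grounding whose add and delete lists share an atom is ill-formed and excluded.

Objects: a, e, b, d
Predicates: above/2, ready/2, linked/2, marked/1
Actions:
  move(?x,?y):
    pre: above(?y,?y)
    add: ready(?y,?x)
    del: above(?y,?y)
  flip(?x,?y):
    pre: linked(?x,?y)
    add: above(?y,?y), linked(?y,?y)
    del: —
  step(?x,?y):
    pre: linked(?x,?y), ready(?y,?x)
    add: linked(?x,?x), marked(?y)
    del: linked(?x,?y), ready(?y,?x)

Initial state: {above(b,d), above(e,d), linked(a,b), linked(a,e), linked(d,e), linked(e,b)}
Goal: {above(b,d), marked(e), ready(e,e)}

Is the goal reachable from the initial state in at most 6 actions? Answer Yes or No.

1. flip(a,e)  →  {above(b,d), above(e,d), above(e,e), linked(a,b), linked(a,e), linked(d,e), linked(e,b), linked(e,e)}
2. move(a,e)  →  {above(b,d), above(e,d), linked(a,b), linked(a,e), linked(d,e), linked(e,b), linked(e,e), ready(e,a)}
3. flip(a,e)  →  {above(b,d), above(e,d), above(e,e), linked(a,b), linked(a,e), linked(d,e), linked(e,b), linked(e,e), ready(e,a)}
4. move(e,e)  →  {above(b,d), above(e,d), linked(a,b), linked(a,e), linked(d,e), linked(e,b), linked(e,e), ready(e,a), ready(e,e)}
5. step(a,e)  →  {above(b,d), above(e,d), linked(a,a), linked(a,b), linked(d,e), linked(e,b), linked(e,e), marked(e), ready(e,e)}
optimal plan length = 5; 5 ≤ 6

Yes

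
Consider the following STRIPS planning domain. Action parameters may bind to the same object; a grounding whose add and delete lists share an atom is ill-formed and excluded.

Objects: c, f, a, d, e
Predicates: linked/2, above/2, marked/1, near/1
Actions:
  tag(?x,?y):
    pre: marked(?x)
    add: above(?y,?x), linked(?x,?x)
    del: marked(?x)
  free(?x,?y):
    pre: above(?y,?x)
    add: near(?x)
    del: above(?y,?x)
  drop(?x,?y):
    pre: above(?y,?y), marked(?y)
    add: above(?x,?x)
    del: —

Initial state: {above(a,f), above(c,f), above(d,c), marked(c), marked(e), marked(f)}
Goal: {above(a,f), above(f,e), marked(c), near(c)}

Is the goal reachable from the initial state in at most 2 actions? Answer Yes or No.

1. tag(e,f)  →  {above(a,f), above(c,f), above(d,c), above(f,e), linked(e,e), marked(c), marked(f)}
2. free(c,d)  →  {above(a,f), above(c,f), above(f,e), linked(e,e), marked(c), marked(f), near(c)}
optimal plan length = 2; 2 ≤ 2

Yes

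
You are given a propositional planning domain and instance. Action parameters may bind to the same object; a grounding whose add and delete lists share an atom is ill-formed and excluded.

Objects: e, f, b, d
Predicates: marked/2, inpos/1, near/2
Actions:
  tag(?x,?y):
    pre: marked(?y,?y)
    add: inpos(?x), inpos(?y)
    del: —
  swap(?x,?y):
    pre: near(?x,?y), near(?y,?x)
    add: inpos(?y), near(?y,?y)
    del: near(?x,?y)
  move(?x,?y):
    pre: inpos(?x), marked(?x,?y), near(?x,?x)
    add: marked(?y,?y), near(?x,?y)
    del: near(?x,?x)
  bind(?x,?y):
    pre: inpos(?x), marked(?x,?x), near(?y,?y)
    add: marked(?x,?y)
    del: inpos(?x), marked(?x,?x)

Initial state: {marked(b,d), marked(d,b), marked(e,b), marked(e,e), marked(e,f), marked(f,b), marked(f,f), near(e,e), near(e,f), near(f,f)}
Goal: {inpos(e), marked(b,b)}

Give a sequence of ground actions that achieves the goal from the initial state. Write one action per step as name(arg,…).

tag(e,e); move(e,b)

1. tag(e,e)  →  {inpos(e), marked(b,d), marked(d,b), marked(e,b), marked(e,e), marked(e,f), marked(f,b), marked(f,f), near(e,e), near(e,f), near(f,f)}
2. move(e,b)  →  {inpos(e), marked(b,b), marked(b,d), marked(d,b), marked(e,b), marked(e,e), marked(e,f), marked(f,b), marked(f,f), near(e,b), near(e,f), near(f,f)}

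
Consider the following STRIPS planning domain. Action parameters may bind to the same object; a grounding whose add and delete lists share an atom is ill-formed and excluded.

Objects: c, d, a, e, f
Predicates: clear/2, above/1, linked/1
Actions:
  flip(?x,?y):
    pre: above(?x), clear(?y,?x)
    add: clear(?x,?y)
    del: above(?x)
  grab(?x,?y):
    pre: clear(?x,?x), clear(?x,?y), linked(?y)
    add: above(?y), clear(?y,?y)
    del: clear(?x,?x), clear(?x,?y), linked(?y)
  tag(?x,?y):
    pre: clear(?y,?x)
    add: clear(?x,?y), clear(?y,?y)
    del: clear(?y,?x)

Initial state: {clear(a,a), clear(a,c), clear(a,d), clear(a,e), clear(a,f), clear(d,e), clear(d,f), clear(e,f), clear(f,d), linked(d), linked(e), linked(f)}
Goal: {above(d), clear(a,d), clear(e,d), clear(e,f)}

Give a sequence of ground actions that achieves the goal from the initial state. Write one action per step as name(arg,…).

grab(a,f); grab(f,d); tag(e,d)

1. grab(a,f)  →  {above(f), clear(a,c), clear(a,d), clear(a,e), clear(d,e), clear(d,f), clear(e,f), clear(f,d), clear(f,f), linked(d), linked(e)}
2. grab(f,d)  →  {above(d), above(f), clear(a,c), clear(a,d), clear(a,e), clear(d,d), clear(d,e), clear(d,f), clear(e,f), linked(e)}
3. tag(e,d)  →  {above(d), above(f), clear(a,c), clear(a,d), clear(a,e), clear(d,d), clear(d,f), clear(e,d), clear(e,f), linked(e)}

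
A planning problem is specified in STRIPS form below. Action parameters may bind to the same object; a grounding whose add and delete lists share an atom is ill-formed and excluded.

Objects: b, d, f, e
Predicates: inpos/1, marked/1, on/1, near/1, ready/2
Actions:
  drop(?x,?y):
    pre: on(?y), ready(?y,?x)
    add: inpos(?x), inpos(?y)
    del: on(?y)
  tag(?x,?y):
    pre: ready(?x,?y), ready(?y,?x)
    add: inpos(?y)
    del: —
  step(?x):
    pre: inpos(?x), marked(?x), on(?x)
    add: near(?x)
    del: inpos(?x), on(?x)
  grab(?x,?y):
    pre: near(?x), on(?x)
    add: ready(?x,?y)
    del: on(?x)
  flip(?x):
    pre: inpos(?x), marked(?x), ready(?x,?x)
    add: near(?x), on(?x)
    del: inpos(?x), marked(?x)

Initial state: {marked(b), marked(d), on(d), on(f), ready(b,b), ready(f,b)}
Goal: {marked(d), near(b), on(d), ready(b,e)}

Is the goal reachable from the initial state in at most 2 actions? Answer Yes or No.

1. drop(b,f)  →  {inpos(b), inpos(f), marked(b), marked(d), on(d), ready(b,b), ready(f,b)}
2. flip(b)  →  {inpos(f), marked(d), near(b), on(b), on(d), ready(b,b), ready(f,b)}
3. grab(b,e)  →  {inpos(f), marked(d), near(b), on(d), ready(b,b), ready(b,e), ready(f,b)}
optimal plan length = 3; 3 > 2

No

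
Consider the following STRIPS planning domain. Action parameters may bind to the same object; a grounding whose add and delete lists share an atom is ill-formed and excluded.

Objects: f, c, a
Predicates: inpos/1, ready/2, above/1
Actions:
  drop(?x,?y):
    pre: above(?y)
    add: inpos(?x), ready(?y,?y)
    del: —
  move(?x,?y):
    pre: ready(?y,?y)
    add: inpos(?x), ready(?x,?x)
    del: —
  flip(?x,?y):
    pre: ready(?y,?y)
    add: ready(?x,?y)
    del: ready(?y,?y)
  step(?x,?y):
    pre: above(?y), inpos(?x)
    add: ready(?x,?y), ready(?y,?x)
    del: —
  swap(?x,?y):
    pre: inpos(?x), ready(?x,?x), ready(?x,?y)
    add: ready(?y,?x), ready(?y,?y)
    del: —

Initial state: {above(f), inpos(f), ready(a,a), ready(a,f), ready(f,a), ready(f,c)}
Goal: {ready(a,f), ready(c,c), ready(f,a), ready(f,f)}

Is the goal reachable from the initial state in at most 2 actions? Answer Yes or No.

Yes

1. drop(f,f)  →  {above(f), inpos(f), ready(a,a), ready(a,f), ready(f,a), ready(f,c), ready(f,f)}
2. move(c,f)  →  {above(f), inpos(c), inpos(f), ready(a,a), ready(a,f), ready(c,c), ready(f,a), ready(f,c), ready(f,f)}
optimal plan length = 2; 2 ≤ 2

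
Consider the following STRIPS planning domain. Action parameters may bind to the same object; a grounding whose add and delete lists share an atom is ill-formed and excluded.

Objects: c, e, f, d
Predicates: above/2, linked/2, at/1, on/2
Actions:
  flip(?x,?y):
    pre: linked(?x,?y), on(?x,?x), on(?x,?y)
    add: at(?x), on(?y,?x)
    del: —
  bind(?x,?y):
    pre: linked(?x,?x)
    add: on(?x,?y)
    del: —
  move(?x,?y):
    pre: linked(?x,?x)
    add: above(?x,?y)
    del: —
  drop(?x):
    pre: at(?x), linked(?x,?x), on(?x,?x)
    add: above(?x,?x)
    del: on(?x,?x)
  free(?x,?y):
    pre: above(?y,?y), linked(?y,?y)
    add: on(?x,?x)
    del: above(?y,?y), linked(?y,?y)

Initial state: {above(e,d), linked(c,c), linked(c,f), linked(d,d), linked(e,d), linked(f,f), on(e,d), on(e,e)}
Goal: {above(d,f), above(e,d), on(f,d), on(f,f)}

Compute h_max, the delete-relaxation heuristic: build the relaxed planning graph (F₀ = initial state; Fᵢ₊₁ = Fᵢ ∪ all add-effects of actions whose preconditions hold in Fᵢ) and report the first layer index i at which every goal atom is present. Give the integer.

F0 = init (8 atoms)
F1 = F0 ∪ {above(c,c), above(c,d), above(c,e), above(c,f), above(d,c), above(d,d), above(d,e), above(d,f), above(f,c), above(f,d), above(f,e), above(f,f), at(e), on(c,c), on(c,d), on(c,e), on(c,f), on(d,c), on(d,d), on(d,e), on(d,f), on(f,c), on(f,d), on(f,e), on(f,f)}  (33 atoms)
goal ⊆ F1  ⇒  h_max = 1

1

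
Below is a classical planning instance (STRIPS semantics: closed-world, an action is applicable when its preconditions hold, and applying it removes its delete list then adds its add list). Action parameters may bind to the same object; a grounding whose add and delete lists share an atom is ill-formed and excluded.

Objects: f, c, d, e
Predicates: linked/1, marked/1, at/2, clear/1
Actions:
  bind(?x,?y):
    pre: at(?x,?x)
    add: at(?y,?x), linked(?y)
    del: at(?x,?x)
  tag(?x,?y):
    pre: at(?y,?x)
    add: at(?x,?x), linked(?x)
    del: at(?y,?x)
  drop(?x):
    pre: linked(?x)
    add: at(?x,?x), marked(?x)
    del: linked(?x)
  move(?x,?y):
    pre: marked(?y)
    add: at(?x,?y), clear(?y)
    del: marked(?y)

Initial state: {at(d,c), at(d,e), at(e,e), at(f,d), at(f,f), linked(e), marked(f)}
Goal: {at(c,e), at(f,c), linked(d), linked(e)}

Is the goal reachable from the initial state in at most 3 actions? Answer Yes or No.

No

1. bind(f,d)  →  {at(d,c), at(d,e), at(d,f), at(e,e), at(f,d), linked(d), linked(e), marked(f)}
2. bind(e,c)  →  {at(c,e), at(d,c), at(d,e), at(d,f), at(f,d), linked(c), linked(d), linked(e), marked(f)}
3. tag(c,d)  →  {at(c,c), at(c,e), at(d,e), at(d,f), at(f,d), linked(c), linked(d), linked(e), marked(f)}
4. bind(c,f)  →  {at(c,e), at(d,e), at(d,f), at(f,c), at(f,d), linked(c), linked(d), linked(e), linked(f), marked(f)}
optimal plan length = 4; 4 > 3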